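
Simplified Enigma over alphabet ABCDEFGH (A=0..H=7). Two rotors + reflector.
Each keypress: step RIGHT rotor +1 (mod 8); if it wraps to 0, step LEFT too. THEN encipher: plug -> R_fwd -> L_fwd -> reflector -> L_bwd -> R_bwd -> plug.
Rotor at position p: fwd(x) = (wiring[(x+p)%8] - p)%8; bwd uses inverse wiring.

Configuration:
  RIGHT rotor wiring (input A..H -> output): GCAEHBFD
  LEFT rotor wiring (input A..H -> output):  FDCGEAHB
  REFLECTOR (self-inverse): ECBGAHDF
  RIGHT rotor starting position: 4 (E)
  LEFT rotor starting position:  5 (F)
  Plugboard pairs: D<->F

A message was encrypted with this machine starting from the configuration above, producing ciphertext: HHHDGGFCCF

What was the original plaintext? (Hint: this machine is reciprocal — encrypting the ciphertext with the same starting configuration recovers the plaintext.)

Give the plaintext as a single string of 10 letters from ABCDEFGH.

Char 1 ('H'): step: R->5, L=5; H->plug->H->R->C->L->E->refl->A->L'->D->R'->F->plug->D
Char 2 ('H'): step: R->6, L=5; H->plug->H->R->D->L->A->refl->E->L'->C->R'->E->plug->E
Char 3 ('H'): step: R->7, L=5; H->plug->H->R->G->L->B->refl->C->L'->B->R'->D->plug->F
Char 4 ('D'): step: R->0, L->6 (L advanced); D->plug->F->R->B->L->D->refl->G->L'->G->R'->A->plug->A
Char 5 ('G'): step: R->1, L=6; G->plug->G->R->C->L->H->refl->F->L'->D->R'->C->plug->C
Char 6 ('G'): step: R->2, L=6; G->plug->G->R->E->L->E->refl->A->L'->F->R'->C->plug->C
Char 7 ('F'): step: R->3, L=6; F->plug->D->R->C->L->H->refl->F->L'->D->R'->F->plug->D
Char 8 ('C'): step: R->4, L=6; C->plug->C->R->B->L->D->refl->G->L'->G->R'->F->plug->D
Char 9 ('C'): step: R->5, L=6; C->plug->C->R->G->L->G->refl->D->L'->B->R'->D->plug->F
Char 10 ('F'): step: R->6, L=6; F->plug->D->R->E->L->E->refl->A->L'->F->R'->B->plug->B

Answer: DEFACCDDFB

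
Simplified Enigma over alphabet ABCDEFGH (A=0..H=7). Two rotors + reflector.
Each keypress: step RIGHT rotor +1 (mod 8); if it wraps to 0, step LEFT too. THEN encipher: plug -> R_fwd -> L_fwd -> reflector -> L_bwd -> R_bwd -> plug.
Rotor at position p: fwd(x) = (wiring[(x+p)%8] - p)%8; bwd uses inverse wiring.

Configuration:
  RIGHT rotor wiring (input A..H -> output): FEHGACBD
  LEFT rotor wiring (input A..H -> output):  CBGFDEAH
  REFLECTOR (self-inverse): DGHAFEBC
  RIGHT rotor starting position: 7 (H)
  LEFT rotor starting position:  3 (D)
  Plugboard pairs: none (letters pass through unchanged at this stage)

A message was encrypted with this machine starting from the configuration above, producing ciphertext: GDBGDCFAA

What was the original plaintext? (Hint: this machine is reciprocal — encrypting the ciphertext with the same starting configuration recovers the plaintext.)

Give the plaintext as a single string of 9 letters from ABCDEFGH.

Char 1 ('G'): step: R->0, L->4 (L advanced); G->plug->G->R->B->L->A->refl->D->L'->D->R'->H->plug->H
Char 2 ('D'): step: R->1, L=4; D->plug->D->R->H->L->B->refl->G->L'->E->R'->H->plug->H
Char 3 ('B'): step: R->2, L=4; B->plug->B->R->E->L->G->refl->B->L'->H->R'->E->plug->E
Char 4 ('G'): step: R->3, L=4; G->plug->G->R->B->L->A->refl->D->L'->D->R'->A->plug->A
Char 5 ('D'): step: R->4, L=4; D->plug->D->R->H->L->B->refl->G->L'->E->R'->A->plug->A
Char 6 ('C'): step: R->5, L=4; C->plug->C->R->G->L->C->refl->H->L'->A->R'->D->plug->D
Char 7 ('F'): step: R->6, L=4; F->plug->F->R->A->L->H->refl->C->L'->G->R'->D->plug->D
Char 8 ('A'): step: R->7, L=4; A->plug->A->R->E->L->G->refl->B->L'->H->R'->E->plug->E
Char 9 ('A'): step: R->0, L->5 (L advanced); A->plug->A->R->F->L->B->refl->G->L'->H->R'->C->plug->C

Answer: HHEAADDEC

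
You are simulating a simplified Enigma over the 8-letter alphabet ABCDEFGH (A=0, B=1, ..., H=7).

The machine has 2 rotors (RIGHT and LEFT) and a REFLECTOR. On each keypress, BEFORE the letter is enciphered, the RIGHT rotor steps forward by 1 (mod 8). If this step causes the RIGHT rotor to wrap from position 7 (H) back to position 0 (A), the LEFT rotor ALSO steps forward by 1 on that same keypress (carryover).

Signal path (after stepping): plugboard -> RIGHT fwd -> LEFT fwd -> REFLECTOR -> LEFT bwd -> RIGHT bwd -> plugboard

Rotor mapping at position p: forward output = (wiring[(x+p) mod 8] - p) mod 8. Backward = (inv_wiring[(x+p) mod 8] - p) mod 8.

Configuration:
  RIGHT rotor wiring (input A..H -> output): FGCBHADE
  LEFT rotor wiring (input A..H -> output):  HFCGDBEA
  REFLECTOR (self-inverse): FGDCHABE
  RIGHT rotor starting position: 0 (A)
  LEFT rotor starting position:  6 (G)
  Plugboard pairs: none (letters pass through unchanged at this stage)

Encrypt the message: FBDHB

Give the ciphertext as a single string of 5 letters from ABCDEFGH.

Answer: CEFGF

Derivation:
Char 1 ('F'): step: R->1, L=6; F->plug->F->R->C->L->B->refl->G->L'->A->R'->C->plug->C
Char 2 ('B'): step: R->2, L=6; B->plug->B->R->H->L->D->refl->C->L'->B->R'->E->plug->E
Char 3 ('D'): step: R->3, L=6; D->plug->D->R->A->L->G->refl->B->L'->C->R'->F->plug->F
Char 4 ('H'): step: R->4, L=6; H->plug->H->R->F->L->A->refl->F->L'->G->R'->G->plug->G
Char 5 ('B'): step: R->5, L=6; B->plug->B->R->G->L->F->refl->A->L'->F->R'->F->plug->F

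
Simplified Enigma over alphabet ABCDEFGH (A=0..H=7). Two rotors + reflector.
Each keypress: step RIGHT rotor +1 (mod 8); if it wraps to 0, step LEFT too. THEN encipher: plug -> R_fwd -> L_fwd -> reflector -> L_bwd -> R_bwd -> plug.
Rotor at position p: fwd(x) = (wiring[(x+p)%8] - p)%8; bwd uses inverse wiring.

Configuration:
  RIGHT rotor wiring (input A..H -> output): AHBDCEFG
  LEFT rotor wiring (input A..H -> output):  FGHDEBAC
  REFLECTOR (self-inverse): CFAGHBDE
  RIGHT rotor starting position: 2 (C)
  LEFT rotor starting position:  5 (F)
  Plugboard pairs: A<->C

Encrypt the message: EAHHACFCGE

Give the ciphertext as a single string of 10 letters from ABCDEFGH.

Answer: FCDDCDGGFG

Derivation:
Char 1 ('E'): step: R->3, L=5; E->plug->E->R->D->L->A->refl->C->L'->F->R'->F->plug->F
Char 2 ('A'): step: R->4, L=5; A->plug->C->R->B->L->D->refl->G->L'->G->R'->A->plug->C
Char 3 ('H'): step: R->5, L=5; H->plug->H->R->F->L->C->refl->A->L'->D->R'->D->plug->D
Char 4 ('H'): step: R->6, L=5; H->plug->H->R->G->L->G->refl->D->L'->B->R'->D->plug->D
Char 5 ('A'): step: R->7, L=5; A->plug->C->R->A->L->E->refl->H->L'->H->R'->A->plug->C
Char 6 ('C'): step: R->0, L->6 (L advanced); C->plug->A->R->A->L->C->refl->A->L'->D->R'->D->plug->D
Char 7 ('F'): step: R->1, L=6; F->plug->F->R->E->L->B->refl->F->L'->F->R'->G->plug->G
Char 8 ('C'): step: R->2, L=6; C->plug->A->R->H->L->D->refl->G->L'->G->R'->G->plug->G
Char 9 ('G'): step: R->3, L=6; G->plug->G->R->E->L->B->refl->F->L'->F->R'->F->plug->F
Char 10 ('E'): step: R->4, L=6; E->plug->E->R->E->L->B->refl->F->L'->F->R'->G->plug->G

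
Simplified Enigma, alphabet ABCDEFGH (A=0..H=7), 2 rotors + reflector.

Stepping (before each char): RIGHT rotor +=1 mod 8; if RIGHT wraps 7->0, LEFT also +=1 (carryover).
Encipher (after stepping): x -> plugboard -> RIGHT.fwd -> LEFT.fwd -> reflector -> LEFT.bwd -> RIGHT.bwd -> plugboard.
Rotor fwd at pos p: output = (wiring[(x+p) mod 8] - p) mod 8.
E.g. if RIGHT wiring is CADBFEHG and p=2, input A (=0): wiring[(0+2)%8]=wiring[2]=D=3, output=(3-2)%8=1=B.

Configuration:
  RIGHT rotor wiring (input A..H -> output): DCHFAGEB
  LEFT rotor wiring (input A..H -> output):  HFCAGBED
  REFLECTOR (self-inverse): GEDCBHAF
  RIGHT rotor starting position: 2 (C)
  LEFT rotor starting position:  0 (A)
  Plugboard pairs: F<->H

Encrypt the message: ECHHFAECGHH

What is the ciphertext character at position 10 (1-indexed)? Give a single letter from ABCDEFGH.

Char 1 ('E'): step: R->3, L=0; E->plug->E->R->G->L->E->refl->B->L'->F->R'->B->plug->B
Char 2 ('C'): step: R->4, L=0; C->plug->C->R->A->L->H->refl->F->L'->B->R'->H->plug->F
Char 3 ('H'): step: R->5, L=0; H->plug->F->R->C->L->C->refl->D->L'->H->R'->B->plug->B
Char 4 ('H'): step: R->6, L=0; H->plug->F->R->H->L->D->refl->C->L'->C->R'->G->plug->G
Char 5 ('F'): step: R->7, L=0; F->plug->H->R->F->L->B->refl->E->L'->G->R'->E->plug->E
Char 6 ('A'): step: R->0, L->1 (L advanced); A->plug->A->R->D->L->F->refl->H->L'->C->R'->B->plug->B
Char 7 ('E'): step: R->1, L=1; E->plug->E->R->F->L->D->refl->C->L'->G->R'->B->plug->B
Char 8 ('C'): step: R->2, L=1; C->plug->C->R->G->L->C->refl->D->L'->F->R'->A->plug->A
Char 9 ('G'): step: R->3, L=1; G->plug->G->R->H->L->G->refl->A->L'->E->R'->H->plug->F
Char 10 ('H'): step: R->4, L=1; H->plug->F->R->G->L->C->refl->D->L'->F->R'->D->plug->D

D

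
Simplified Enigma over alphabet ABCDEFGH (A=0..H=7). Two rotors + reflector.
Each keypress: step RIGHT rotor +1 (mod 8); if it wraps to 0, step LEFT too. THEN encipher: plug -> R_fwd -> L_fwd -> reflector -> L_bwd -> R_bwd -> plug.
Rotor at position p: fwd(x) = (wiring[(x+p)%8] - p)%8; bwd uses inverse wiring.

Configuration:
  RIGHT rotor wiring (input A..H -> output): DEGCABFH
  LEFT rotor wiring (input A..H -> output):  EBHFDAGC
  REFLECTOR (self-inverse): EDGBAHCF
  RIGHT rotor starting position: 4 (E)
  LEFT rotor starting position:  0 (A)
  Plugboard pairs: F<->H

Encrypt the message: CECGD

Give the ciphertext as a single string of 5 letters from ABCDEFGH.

Char 1 ('C'): step: R->5, L=0; C->plug->C->R->C->L->H->refl->F->L'->D->R'->H->plug->F
Char 2 ('E'): step: R->6, L=0; E->plug->E->R->A->L->E->refl->A->L'->F->R'->C->plug->C
Char 3 ('C'): step: R->7, L=0; C->plug->C->R->F->L->A->refl->E->L'->A->R'->A->plug->A
Char 4 ('G'): step: R->0, L->1 (L advanced); G->plug->G->R->F->L->F->refl->H->L'->E->R'->B->plug->B
Char 5 ('D'): step: R->1, L=1; D->plug->D->R->H->L->D->refl->B->L'->G->R'->G->plug->G

Answer: FCABG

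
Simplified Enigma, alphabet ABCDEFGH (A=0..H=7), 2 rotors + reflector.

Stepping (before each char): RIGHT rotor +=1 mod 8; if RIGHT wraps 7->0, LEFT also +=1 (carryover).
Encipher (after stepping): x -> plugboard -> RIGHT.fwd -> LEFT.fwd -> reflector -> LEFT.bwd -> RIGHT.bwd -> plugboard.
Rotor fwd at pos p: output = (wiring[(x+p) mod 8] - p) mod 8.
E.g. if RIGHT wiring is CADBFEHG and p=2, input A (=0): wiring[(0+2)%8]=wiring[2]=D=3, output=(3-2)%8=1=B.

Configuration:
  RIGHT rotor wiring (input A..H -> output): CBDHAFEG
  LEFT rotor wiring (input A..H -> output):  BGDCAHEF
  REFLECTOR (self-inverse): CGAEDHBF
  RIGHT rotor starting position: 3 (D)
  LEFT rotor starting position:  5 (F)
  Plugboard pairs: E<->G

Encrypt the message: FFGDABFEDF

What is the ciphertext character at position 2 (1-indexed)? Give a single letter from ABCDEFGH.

Char 1 ('F'): step: R->4, L=5; F->plug->F->R->F->L->G->refl->B->L'->E->R'->A->plug->A
Char 2 ('F'): step: R->5, L=5; F->plug->F->R->G->L->F->refl->H->L'->B->R'->C->plug->C

C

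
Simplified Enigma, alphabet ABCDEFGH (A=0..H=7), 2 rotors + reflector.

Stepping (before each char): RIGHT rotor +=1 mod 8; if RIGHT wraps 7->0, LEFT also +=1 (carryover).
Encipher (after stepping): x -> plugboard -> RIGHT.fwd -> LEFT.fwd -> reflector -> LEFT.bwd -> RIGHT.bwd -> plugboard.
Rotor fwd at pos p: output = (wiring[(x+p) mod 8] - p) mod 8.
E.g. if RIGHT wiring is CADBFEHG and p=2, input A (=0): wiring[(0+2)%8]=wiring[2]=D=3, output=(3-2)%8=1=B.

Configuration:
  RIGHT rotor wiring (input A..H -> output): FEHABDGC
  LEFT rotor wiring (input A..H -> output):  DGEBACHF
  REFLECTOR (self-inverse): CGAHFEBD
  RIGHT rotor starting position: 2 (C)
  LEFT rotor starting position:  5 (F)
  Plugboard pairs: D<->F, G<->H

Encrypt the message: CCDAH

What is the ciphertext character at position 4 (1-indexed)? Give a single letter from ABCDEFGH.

Char 1 ('C'): step: R->3, L=5; C->plug->C->R->A->L->F->refl->E->L'->G->R'->B->plug->B
Char 2 ('C'): step: R->4, L=5; C->plug->C->R->C->L->A->refl->C->L'->B->R'->E->plug->E
Char 3 ('D'): step: R->5, L=5; D->plug->F->R->C->L->A->refl->C->L'->B->R'->B->plug->B
Char 4 ('A'): step: R->6, L=5; A->plug->A->R->A->L->F->refl->E->L'->G->R'->D->plug->F

F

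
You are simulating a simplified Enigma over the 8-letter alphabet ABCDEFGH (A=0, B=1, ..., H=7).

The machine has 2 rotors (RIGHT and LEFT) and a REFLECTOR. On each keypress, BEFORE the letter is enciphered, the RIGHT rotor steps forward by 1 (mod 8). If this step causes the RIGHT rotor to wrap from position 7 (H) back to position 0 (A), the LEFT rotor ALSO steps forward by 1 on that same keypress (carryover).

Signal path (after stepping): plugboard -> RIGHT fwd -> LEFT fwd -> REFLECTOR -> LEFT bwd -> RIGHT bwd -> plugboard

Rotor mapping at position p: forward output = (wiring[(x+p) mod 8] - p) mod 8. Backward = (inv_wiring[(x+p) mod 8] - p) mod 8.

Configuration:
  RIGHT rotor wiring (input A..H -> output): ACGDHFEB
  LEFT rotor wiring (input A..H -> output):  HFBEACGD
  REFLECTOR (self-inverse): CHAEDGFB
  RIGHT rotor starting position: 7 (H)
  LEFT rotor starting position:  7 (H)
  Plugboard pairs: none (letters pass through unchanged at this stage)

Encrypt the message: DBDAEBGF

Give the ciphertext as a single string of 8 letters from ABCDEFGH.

Char 1 ('D'): step: R->0, L->0 (L advanced); D->plug->D->R->D->L->E->refl->D->L'->H->R'->E->plug->E
Char 2 ('B'): step: R->1, L=0; B->plug->B->R->F->L->C->refl->A->L'->E->R'->E->plug->E
Char 3 ('D'): step: R->2, L=0; D->plug->D->R->D->L->E->refl->D->L'->H->R'->F->plug->F
Char 4 ('A'): step: R->3, L=0; A->plug->A->R->A->L->H->refl->B->L'->C->R'->C->plug->C
Char 5 ('E'): step: R->4, L=0; E->plug->E->R->E->L->A->refl->C->L'->F->R'->D->plug->D
Char 6 ('B'): step: R->5, L=0; B->plug->B->R->H->L->D->refl->E->L'->D->R'->D->plug->D
Char 7 ('G'): step: R->6, L=0; G->plug->G->R->B->L->F->refl->G->L'->G->R'->A->plug->A
Char 8 ('F'): step: R->7, L=0; F->plug->F->R->A->L->H->refl->B->L'->C->R'->A->plug->A

Answer: EEFCDDAA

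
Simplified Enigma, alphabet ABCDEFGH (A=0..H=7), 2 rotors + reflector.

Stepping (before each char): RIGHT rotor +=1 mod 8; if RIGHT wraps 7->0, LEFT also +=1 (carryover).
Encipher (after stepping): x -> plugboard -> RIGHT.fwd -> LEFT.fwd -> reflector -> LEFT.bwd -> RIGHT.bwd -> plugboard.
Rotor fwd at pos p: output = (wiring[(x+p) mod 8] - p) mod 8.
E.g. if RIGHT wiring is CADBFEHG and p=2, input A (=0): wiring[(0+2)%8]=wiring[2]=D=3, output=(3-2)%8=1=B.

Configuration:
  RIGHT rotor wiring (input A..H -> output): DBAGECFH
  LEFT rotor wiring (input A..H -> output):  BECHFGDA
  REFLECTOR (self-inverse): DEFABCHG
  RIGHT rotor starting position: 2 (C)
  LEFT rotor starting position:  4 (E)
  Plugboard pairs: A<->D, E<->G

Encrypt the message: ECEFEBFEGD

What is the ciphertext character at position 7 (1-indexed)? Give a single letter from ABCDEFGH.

Char 1 ('E'): step: R->3, L=4; E->plug->G->R->G->L->G->refl->H->L'->C->R'->D->plug->A
Char 2 ('C'): step: R->4, L=4; C->plug->C->R->B->L->C->refl->F->L'->E->R'->G->plug->E
Char 3 ('E'): step: R->5, L=4; E->plug->G->R->B->L->C->refl->F->L'->E->R'->E->plug->G
Char 4 ('F'): step: R->6, L=4; F->plug->F->R->A->L->B->refl->E->L'->D->R'->D->plug->A
Char 5 ('E'): step: R->7, L=4; E->plug->G->R->D->L->E->refl->B->L'->A->R'->A->plug->D
Char 6 ('B'): step: R->0, L->5 (L advanced); B->plug->B->R->B->L->G->refl->H->L'->E->R'->E->plug->G
Char 7 ('F'): step: R->1, L=5; F->plug->F->R->E->L->H->refl->G->L'->B->R'->E->plug->G

G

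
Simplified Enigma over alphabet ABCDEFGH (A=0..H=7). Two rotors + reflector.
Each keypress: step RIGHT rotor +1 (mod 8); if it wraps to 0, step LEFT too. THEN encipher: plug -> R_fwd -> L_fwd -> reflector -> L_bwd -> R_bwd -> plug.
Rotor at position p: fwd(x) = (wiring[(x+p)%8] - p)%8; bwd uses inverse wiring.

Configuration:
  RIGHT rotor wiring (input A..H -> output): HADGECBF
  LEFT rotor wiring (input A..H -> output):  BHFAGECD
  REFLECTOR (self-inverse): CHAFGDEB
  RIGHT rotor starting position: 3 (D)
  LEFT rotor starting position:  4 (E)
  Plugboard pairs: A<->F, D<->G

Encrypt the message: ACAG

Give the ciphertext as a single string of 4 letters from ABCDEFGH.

Char 1 ('A'): step: R->4, L=4; A->plug->F->R->E->L->F->refl->D->L'->F->R'->C->plug->C
Char 2 ('C'): step: R->5, L=4; C->plug->C->R->A->L->C->refl->A->L'->B->R'->G->plug->D
Char 3 ('A'): step: R->6, L=4; A->plug->F->R->A->L->C->refl->A->L'->B->R'->C->plug->C
Char 4 ('G'): step: R->7, L=4; G->plug->D->R->E->L->F->refl->D->L'->F->R'->F->plug->A

Answer: CDCA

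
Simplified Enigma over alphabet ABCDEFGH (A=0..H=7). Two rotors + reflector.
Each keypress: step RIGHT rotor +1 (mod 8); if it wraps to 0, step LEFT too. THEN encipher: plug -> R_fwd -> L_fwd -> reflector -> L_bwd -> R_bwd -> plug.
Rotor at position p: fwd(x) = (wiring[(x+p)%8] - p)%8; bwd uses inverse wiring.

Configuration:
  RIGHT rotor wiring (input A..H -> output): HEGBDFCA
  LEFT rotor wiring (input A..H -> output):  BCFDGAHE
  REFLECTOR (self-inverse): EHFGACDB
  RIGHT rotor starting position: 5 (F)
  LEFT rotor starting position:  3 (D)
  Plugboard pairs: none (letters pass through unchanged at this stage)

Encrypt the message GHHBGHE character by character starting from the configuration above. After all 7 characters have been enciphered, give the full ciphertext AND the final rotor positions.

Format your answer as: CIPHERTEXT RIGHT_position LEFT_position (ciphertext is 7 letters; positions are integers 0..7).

Char 1 ('G'): step: R->6, L=3; G->plug->G->R->F->L->G->refl->D->L'->B->R'->C->plug->C
Char 2 ('H'): step: R->7, L=3; H->plug->H->R->D->L->E->refl->A->L'->A->R'->B->plug->B
Char 3 ('H'): step: R->0, L->4 (L advanced); H->plug->H->R->A->L->C->refl->F->L'->E->R'->B->plug->B
Char 4 ('B'): step: R->1, L=4; B->plug->B->R->F->L->G->refl->D->L'->C->R'->D->plug->D
Char 5 ('G'): step: R->2, L=4; G->plug->G->R->F->L->G->refl->D->L'->C->R'->H->plug->H
Char 6 ('H'): step: R->3, L=4; H->plug->H->R->D->L->A->refl->E->L'->B->R'->G->plug->G
Char 7 ('E'): step: R->4, L=4; E->plug->E->R->D->L->A->refl->E->L'->B->R'->B->plug->B
Final: ciphertext=CBBDHGB, RIGHT=4, LEFT=4

Answer: CBBDHGB 4 4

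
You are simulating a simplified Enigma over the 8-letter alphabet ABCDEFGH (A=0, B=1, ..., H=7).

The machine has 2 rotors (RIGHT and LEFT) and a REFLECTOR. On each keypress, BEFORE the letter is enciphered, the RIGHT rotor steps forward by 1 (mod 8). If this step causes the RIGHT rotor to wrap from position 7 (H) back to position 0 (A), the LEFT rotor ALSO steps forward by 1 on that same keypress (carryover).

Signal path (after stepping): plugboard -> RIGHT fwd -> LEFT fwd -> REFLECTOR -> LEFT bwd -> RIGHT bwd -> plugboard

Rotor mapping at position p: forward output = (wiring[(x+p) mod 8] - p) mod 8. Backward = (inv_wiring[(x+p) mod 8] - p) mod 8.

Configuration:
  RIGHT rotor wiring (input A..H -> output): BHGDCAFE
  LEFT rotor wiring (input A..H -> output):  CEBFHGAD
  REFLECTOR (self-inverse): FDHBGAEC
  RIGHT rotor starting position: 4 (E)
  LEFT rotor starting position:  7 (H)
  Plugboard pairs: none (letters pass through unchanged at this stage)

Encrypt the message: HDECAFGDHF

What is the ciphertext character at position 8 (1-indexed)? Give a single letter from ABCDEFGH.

Char 1 ('H'): step: R->5, L=7; H->plug->H->R->F->L->A->refl->F->L'->C->R'->E->plug->E
Char 2 ('D'): step: R->6, L=7; D->plug->D->R->B->L->D->refl->B->L'->H->R'->A->plug->A
Char 3 ('E'): step: R->7, L=7; E->plug->E->R->E->L->G->refl->E->L'->A->R'->C->plug->C
Char 4 ('C'): step: R->0, L->0 (L advanced); C->plug->C->R->G->L->A->refl->F->L'->D->R'->D->plug->D
Char 5 ('A'): step: R->1, L=0; A->plug->A->R->G->L->A->refl->F->L'->D->R'->G->plug->G
Char 6 ('F'): step: R->2, L=0; F->plug->F->R->C->L->B->refl->D->L'->H->R'->G->plug->G
Char 7 ('G'): step: R->3, L=0; G->plug->G->R->E->L->H->refl->C->L'->A->R'->A->plug->A
Char 8 ('D'): step: R->4, L=0; D->plug->D->R->A->L->C->refl->H->L'->E->R'->B->plug->B

B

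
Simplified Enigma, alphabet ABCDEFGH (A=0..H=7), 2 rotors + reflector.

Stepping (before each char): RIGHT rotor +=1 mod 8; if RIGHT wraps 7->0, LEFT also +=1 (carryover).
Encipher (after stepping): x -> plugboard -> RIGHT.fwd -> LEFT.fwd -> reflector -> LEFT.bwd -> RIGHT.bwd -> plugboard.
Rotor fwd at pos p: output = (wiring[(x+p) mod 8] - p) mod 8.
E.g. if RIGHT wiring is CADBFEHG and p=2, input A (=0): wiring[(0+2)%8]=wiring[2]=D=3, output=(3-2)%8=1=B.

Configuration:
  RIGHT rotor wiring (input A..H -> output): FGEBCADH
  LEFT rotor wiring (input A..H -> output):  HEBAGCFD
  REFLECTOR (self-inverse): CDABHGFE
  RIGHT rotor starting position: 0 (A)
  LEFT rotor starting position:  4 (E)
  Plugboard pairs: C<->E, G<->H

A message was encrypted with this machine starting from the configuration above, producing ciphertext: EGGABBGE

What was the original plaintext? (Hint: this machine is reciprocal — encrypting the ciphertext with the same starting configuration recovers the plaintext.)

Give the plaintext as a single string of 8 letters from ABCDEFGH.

Char 1 ('E'): step: R->1, L=4; E->plug->C->R->A->L->C->refl->A->L'->F->R'->A->plug->A
Char 2 ('G'): step: R->2, L=4; G->plug->H->R->E->L->D->refl->B->L'->C->R'->A->plug->A
Char 3 ('G'): step: R->3, L=4; G->plug->H->R->B->L->G->refl->F->L'->G->R'->A->plug->A
Char 4 ('A'): step: R->4, L=4; A->plug->A->R->G->L->F->refl->G->L'->B->R'->E->plug->C
Char 5 ('B'): step: R->5, L=4; B->plug->B->R->G->L->F->refl->G->L'->B->R'->E->plug->C
Char 6 ('B'): step: R->6, L=4; B->plug->B->R->B->L->G->refl->F->L'->G->R'->E->plug->C
Char 7 ('G'): step: R->7, L=4; G->plug->H->R->E->L->D->refl->B->L'->C->R'->E->plug->C
Char 8 ('E'): step: R->0, L->5 (L advanced); E->plug->C->R->E->L->H->refl->E->L'->F->R'->A->plug->A

Answer: AAACCCCA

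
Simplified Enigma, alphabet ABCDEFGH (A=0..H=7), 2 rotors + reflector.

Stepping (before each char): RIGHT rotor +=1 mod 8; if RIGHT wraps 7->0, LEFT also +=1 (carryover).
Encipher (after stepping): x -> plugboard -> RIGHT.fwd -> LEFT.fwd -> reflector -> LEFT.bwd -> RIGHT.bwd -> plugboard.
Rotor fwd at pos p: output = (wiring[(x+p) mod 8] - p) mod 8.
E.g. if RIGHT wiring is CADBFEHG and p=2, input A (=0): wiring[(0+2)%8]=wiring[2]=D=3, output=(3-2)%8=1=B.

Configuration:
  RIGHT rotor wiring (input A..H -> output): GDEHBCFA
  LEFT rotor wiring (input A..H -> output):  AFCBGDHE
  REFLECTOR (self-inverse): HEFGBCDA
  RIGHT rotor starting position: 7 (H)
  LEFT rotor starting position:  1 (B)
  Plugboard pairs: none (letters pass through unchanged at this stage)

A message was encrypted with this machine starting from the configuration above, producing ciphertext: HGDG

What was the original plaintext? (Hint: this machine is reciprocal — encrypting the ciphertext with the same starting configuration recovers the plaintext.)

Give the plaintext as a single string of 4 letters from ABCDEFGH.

Answer: ECHH

Derivation:
Char 1 ('H'): step: R->0, L->2 (L advanced); H->plug->H->R->A->L->A->refl->H->L'->B->R'->E->plug->E
Char 2 ('G'): step: R->1, L=2; G->plug->G->R->H->L->D->refl->G->L'->G->R'->C->plug->C
Char 3 ('D'): step: R->2, L=2; D->plug->D->R->A->L->A->refl->H->L'->B->R'->H->plug->H
Char 4 ('G'): step: R->3, L=2; G->plug->G->R->A->L->A->refl->H->L'->B->R'->H->plug->H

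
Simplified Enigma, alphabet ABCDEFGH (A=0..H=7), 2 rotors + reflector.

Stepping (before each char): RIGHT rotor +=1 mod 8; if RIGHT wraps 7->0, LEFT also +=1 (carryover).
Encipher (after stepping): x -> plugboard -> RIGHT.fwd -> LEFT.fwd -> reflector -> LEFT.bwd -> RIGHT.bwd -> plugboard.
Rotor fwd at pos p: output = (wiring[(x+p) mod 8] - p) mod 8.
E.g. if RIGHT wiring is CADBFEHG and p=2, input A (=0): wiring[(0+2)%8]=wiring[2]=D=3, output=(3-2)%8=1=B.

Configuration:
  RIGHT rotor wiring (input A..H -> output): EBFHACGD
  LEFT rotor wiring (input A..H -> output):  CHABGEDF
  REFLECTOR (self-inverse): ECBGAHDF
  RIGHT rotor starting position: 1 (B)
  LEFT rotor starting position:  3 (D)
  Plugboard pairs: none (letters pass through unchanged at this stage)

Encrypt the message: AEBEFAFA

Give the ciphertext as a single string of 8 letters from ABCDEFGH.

Char 1 ('A'): step: R->2, L=3; A->plug->A->R->D->L->A->refl->E->L'->G->R'->C->plug->C
Char 2 ('E'): step: R->3, L=3; E->plug->E->R->A->L->G->refl->D->L'->B->R'->F->plug->F
Char 3 ('B'): step: R->4, L=3; B->plug->B->R->G->L->E->refl->A->L'->D->R'->H->plug->H
Char 4 ('E'): step: R->5, L=3; E->plug->E->R->E->L->C->refl->B->L'->C->R'->G->plug->G
Char 5 ('F'): step: R->6, L=3; F->plug->F->R->B->L->D->refl->G->L'->A->R'->A->plug->A
Char 6 ('A'): step: R->7, L=3; A->plug->A->R->E->L->C->refl->B->L'->C->R'->C->plug->C
Char 7 ('F'): step: R->0, L->4 (L advanced); F->plug->F->R->C->L->H->refl->F->L'->H->R'->D->plug->D
Char 8 ('A'): step: R->1, L=4; A->plug->A->R->A->L->C->refl->B->L'->D->R'->H->plug->H

Answer: CFHGACDH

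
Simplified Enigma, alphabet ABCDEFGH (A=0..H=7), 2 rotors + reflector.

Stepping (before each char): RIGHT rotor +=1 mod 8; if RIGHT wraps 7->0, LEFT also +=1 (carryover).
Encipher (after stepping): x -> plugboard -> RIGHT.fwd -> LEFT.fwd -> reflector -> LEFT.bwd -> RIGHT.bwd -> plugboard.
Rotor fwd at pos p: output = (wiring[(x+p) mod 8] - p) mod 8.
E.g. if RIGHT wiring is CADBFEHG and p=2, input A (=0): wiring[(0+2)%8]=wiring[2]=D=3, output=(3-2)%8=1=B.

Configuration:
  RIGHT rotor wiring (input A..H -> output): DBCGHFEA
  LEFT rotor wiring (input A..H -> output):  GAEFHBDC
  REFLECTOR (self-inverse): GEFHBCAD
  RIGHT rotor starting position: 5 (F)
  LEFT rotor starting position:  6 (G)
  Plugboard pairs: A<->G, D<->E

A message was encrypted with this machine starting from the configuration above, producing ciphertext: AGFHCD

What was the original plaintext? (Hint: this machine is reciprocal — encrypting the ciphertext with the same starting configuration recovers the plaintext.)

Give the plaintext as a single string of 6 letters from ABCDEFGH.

Char 1 ('A'): step: R->6, L=6; A->plug->G->R->B->L->E->refl->B->L'->G->R'->A->plug->G
Char 2 ('G'): step: R->7, L=6; G->plug->A->R->B->L->E->refl->B->L'->G->R'->G->plug->A
Char 3 ('F'): step: R->0, L->7 (L advanced); F->plug->F->R->F->L->A->refl->G->L'->E->R'->G->plug->A
Char 4 ('H'): step: R->1, L=7; H->plug->H->R->C->L->B->refl->E->L'->H->R'->G->plug->A
Char 5 ('C'): step: R->2, L=7; C->plug->C->R->F->L->A->refl->G->L'->E->R'->B->plug->B
Char 6 ('D'): step: R->3, L=7; D->plug->E->R->F->L->A->refl->G->L'->E->R'->B->plug->B

Answer: GAAABB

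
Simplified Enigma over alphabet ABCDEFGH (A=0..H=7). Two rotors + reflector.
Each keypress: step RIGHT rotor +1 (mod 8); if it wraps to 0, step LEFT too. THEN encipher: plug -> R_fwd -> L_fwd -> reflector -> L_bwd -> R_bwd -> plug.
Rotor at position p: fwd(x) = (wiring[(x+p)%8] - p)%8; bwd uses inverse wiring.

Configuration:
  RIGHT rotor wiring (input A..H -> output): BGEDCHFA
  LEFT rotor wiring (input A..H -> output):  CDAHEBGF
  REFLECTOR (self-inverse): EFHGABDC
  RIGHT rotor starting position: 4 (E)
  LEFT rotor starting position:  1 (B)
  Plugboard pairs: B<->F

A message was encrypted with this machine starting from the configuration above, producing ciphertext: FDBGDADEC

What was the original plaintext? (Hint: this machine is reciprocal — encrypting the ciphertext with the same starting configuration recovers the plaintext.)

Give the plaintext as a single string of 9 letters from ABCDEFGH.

Char 1 ('F'): step: R->5, L=1; F->plug->B->R->A->L->C->refl->H->L'->B->R'->E->plug->E
Char 2 ('D'): step: R->6, L=1; D->plug->D->R->A->L->C->refl->H->L'->B->R'->H->plug->H
Char 3 ('B'): step: R->7, L=1; B->plug->F->R->D->L->D->refl->G->L'->C->R'->B->plug->F
Char 4 ('G'): step: R->0, L->2 (L advanced); G->plug->G->R->F->L->D->refl->G->L'->A->R'->H->plug->H
Char 5 ('D'): step: R->1, L=2; D->plug->D->R->B->L->F->refl->B->L'->H->R'->G->plug->G
Char 6 ('A'): step: R->2, L=2; A->plug->A->R->C->L->C->refl->H->L'->D->R'->E->plug->E
Char 7 ('D'): step: R->3, L=2; D->plug->D->R->C->L->C->refl->H->L'->D->R'->G->plug->G
Char 8 ('E'): step: R->4, L=2; E->plug->E->R->F->L->D->refl->G->L'->A->R'->G->plug->G
Char 9 ('C'): step: R->5, L=2; C->plug->C->R->D->L->H->refl->C->L'->C->R'->A->plug->A

Answer: EHFHGEGGA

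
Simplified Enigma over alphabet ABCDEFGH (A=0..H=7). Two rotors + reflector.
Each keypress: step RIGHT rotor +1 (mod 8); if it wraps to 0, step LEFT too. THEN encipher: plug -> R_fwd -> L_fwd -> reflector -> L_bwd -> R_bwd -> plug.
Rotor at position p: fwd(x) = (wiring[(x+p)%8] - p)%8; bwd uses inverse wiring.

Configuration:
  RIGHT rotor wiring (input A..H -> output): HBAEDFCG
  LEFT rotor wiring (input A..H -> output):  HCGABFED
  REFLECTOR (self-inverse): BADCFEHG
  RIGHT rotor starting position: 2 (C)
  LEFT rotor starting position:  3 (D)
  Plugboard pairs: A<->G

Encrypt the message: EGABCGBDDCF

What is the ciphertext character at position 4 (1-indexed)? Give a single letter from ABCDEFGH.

Char 1 ('E'): step: R->3, L=3; E->plug->E->R->D->L->B->refl->A->L'->E->R'->F->plug->F
Char 2 ('G'): step: R->4, L=3; G->plug->A->R->H->L->D->refl->C->L'->C->R'->D->plug->D
Char 3 ('A'): step: R->5, L=3; A->plug->G->R->H->L->D->refl->C->L'->C->R'->D->plug->D
Char 4 ('B'): step: R->6, L=3; B->plug->B->R->A->L->F->refl->E->L'->F->R'->G->plug->A

A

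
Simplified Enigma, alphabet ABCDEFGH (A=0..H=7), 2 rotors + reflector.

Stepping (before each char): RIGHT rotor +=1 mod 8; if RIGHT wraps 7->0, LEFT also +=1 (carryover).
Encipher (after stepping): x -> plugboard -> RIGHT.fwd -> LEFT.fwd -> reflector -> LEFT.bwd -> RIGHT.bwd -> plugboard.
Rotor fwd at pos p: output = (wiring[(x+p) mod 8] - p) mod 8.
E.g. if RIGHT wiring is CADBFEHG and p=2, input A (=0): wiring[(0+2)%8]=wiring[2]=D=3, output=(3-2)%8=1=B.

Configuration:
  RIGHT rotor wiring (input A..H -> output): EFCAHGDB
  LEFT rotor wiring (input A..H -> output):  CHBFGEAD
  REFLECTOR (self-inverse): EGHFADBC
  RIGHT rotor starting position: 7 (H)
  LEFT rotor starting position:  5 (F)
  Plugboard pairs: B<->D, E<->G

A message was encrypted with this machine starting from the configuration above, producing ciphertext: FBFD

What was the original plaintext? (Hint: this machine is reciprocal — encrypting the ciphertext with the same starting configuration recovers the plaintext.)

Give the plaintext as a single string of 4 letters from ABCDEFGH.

Char 1 ('F'): step: R->0, L->6 (L advanced); F->plug->F->R->G->L->A->refl->E->L'->C->R'->C->plug->C
Char 2 ('B'): step: R->1, L=6; B->plug->D->R->G->L->A->refl->E->L'->C->R'->F->plug->F
Char 3 ('F'): step: R->2, L=6; F->plug->F->R->H->L->G->refl->B->L'->D->R'->H->plug->H
Char 4 ('D'): step: R->3, L=6; D->plug->B->R->E->L->D->refl->F->L'->B->R'->F->plug->F

Answer: CFHF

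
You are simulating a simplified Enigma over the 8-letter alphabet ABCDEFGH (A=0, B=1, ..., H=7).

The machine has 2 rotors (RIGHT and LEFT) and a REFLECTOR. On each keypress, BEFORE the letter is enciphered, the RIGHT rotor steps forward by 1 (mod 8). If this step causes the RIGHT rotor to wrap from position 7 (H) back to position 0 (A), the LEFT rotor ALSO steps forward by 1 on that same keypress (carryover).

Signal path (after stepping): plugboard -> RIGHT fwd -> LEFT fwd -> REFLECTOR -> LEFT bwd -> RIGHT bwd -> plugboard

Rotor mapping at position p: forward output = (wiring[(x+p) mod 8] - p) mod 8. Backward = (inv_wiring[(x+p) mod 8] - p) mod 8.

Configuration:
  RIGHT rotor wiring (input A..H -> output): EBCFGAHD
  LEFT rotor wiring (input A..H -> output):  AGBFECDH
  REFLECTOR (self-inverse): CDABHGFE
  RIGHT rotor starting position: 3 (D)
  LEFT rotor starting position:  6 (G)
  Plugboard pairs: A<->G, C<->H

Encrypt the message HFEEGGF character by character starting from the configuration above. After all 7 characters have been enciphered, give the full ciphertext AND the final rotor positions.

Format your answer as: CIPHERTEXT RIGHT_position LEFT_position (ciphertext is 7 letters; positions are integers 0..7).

Answer: GDGCDCD 2 7

Derivation:
Char 1 ('H'): step: R->4, L=6; H->plug->C->R->D->L->A->refl->C->L'->C->R'->A->plug->G
Char 2 ('F'): step: R->5, L=6; F->plug->F->R->F->L->H->refl->E->L'->H->R'->D->plug->D
Char 3 ('E'): step: R->6, L=6; E->plug->E->R->E->L->D->refl->B->L'->B->R'->A->plug->G
Char 4 ('E'): step: R->7, L=6; E->plug->E->R->G->L->G->refl->F->L'->A->R'->H->plug->C
Char 5 ('G'): step: R->0, L->7 (L advanced); G->plug->A->R->E->L->G->refl->F->L'->F->R'->D->plug->D
Char 6 ('G'): step: R->1, L=7; G->plug->A->R->A->L->A->refl->C->L'->D->R'->H->plug->C
Char 7 ('F'): step: R->2, L=7; F->plug->F->R->B->L->B->refl->D->L'->G->R'->D->plug->D
Final: ciphertext=GDGCDCD, RIGHT=2, LEFT=7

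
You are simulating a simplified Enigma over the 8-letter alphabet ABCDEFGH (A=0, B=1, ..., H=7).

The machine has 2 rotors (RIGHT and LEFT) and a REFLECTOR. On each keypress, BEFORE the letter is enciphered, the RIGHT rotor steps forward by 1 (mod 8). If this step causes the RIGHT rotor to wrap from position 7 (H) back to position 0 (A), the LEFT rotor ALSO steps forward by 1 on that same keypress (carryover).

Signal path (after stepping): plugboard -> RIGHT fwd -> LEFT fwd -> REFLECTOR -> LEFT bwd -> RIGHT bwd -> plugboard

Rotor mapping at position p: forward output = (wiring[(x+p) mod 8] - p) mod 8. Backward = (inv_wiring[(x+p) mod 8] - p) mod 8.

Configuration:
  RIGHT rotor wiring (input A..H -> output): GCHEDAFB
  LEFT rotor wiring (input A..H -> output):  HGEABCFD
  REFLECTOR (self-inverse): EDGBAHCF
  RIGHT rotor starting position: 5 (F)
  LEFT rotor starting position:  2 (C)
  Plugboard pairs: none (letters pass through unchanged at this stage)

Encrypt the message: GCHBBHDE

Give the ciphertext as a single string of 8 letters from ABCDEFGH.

Char 1 ('G'): step: R->6, L=2; G->plug->G->R->F->L->B->refl->D->L'->E->R'->D->plug->D
Char 2 ('C'): step: R->7, L=2; C->plug->C->R->D->L->A->refl->E->L'->H->R'->B->plug->B
Char 3 ('H'): step: R->0, L->3 (L advanced); H->plug->H->R->B->L->G->refl->C->L'->D->R'->E->plug->E
Char 4 ('B'): step: R->1, L=3; B->plug->B->R->G->L->D->refl->B->L'->H->R'->E->plug->E
Char 5 ('B'): step: R->2, L=3; B->plug->B->R->C->L->H->refl->F->L'->A->R'->H->plug->H
Char 6 ('H'): step: R->3, L=3; H->plug->H->R->E->L->A->refl->E->L'->F->R'->C->plug->C
Char 7 ('D'): step: R->4, L=3; D->plug->D->R->F->L->E->refl->A->L'->E->R'->B->plug->B
Char 8 ('E'): step: R->5, L=3; E->plug->E->R->F->L->E->refl->A->L'->E->R'->C->plug->C

Answer: DBEEHCBC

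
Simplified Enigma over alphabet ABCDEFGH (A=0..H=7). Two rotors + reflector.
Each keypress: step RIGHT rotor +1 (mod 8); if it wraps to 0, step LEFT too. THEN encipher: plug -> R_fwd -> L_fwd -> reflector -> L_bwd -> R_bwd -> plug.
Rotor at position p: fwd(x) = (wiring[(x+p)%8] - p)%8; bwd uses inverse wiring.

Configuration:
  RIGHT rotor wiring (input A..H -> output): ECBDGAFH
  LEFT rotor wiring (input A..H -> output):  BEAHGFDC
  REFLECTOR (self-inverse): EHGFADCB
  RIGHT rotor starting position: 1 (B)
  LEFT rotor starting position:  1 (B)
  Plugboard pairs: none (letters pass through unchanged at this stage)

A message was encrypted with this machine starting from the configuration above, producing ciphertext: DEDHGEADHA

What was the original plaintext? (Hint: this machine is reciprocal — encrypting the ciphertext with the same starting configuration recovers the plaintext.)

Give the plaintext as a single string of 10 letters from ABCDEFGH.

Char 1 ('D'): step: R->2, L=1; D->plug->D->R->G->L->B->refl->H->L'->B->R'->B->plug->B
Char 2 ('E'): step: R->3, L=1; E->plug->E->R->E->L->E->refl->A->L'->H->R'->G->plug->G
Char 3 ('D'): step: R->4, L=1; D->plug->D->R->D->L->F->refl->D->L'->A->R'->E->plug->E
Char 4 ('H'): step: R->5, L=1; H->plug->H->R->B->L->H->refl->B->L'->G->R'->G->plug->G
Char 5 ('G'): step: R->6, L=1; G->plug->G->R->A->L->D->refl->F->L'->D->R'->E->plug->E
Char 6 ('E'): step: R->7, L=1; E->plug->E->R->E->L->E->refl->A->L'->H->R'->F->plug->F
Char 7 ('A'): step: R->0, L->2 (L advanced); A->plug->A->R->E->L->B->refl->H->L'->G->R'->E->plug->E
Char 8 ('D'): step: R->1, L=2; D->plug->D->R->F->L->A->refl->E->L'->C->R'->C->plug->C
Char 9 ('H'): step: R->2, L=2; H->plug->H->R->A->L->G->refl->C->L'->H->R'->A->plug->A
Char 10 ('A'): step: R->3, L=2; A->plug->A->R->A->L->G->refl->C->L'->H->R'->G->plug->G

Answer: BGEGEFECAG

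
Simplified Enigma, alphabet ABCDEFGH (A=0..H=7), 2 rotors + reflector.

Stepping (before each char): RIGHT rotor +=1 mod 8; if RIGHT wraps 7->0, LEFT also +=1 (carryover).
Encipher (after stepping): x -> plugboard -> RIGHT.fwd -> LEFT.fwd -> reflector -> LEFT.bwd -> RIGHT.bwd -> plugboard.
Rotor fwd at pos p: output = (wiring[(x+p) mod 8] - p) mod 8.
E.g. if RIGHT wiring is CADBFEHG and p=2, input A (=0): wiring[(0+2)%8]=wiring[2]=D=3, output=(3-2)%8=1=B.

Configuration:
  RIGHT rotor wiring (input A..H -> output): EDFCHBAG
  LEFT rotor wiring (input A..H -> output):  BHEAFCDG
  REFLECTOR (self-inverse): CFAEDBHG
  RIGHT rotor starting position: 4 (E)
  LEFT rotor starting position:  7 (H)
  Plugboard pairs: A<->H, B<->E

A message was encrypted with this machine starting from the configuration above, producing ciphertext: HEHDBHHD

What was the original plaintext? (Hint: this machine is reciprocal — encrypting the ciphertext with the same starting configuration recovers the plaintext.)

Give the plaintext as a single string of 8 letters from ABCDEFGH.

Char 1 ('H'): step: R->5, L=7; H->plug->A->R->E->L->B->refl->F->L'->D->R'->B->plug->E
Char 2 ('E'): step: R->6, L=7; E->plug->B->R->A->L->H->refl->G->L'->F->R'->D->plug->D
Char 3 ('H'): step: R->7, L=7; H->plug->A->R->H->L->E->refl->D->L'->G->R'->D->plug->D
Char 4 ('D'): step: R->0, L->0 (L advanced); D->plug->D->R->C->L->E->refl->D->L'->G->R'->H->plug->A
Char 5 ('B'): step: R->1, L=0; B->plug->E->R->A->L->B->refl->F->L'->E->R'->B->plug->E
Char 6 ('H'): step: R->2, L=0; H->plug->A->R->D->L->A->refl->C->L'->F->R'->C->plug->C
Char 7 ('H'): step: R->3, L=0; H->plug->A->R->H->L->G->refl->H->L'->B->R'->F->plug->F
Char 8 ('D'): step: R->4, L=0; D->plug->D->R->C->L->E->refl->D->L'->G->R'->H->plug->A

Answer: EDDAECFA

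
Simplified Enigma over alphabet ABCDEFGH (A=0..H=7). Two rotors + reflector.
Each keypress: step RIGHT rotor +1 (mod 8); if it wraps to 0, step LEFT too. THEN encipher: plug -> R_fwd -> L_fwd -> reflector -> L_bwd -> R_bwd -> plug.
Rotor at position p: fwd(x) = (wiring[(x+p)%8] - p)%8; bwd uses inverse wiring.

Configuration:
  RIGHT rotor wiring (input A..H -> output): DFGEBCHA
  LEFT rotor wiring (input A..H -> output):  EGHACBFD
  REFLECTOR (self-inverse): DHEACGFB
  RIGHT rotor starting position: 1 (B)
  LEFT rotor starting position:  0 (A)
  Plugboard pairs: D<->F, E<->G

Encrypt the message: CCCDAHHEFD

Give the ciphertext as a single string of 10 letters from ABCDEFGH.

Answer: HHGFDBGAEA

Derivation:
Char 1 ('C'): step: R->2, L=0; C->plug->C->R->H->L->D->refl->A->L'->D->R'->H->plug->H
Char 2 ('C'): step: R->3, L=0; C->plug->C->R->H->L->D->refl->A->L'->D->R'->H->plug->H
Char 3 ('C'): step: R->4, L=0; C->plug->C->R->D->L->A->refl->D->L'->H->R'->E->plug->G
Char 4 ('D'): step: R->5, L=0; D->plug->F->R->B->L->G->refl->F->L'->G->R'->D->plug->F
Char 5 ('A'): step: R->6, L=0; A->plug->A->R->B->L->G->refl->F->L'->G->R'->F->plug->D
Char 6 ('H'): step: R->7, L=0; H->plug->H->R->A->L->E->refl->C->L'->E->R'->B->plug->B
Char 7 ('H'): step: R->0, L->1 (L advanced); H->plug->H->R->A->L->F->refl->G->L'->B->R'->E->plug->G
Char 8 ('E'): step: R->1, L=1; E->plug->G->R->H->L->D->refl->A->L'->E->R'->A->plug->A
Char 9 ('F'): step: R->2, L=1; F->plug->D->R->A->L->F->refl->G->L'->B->R'->G->plug->E
Char 10 ('D'): step: R->3, L=1; D->plug->F->R->A->L->F->refl->G->L'->B->R'->A->plug->A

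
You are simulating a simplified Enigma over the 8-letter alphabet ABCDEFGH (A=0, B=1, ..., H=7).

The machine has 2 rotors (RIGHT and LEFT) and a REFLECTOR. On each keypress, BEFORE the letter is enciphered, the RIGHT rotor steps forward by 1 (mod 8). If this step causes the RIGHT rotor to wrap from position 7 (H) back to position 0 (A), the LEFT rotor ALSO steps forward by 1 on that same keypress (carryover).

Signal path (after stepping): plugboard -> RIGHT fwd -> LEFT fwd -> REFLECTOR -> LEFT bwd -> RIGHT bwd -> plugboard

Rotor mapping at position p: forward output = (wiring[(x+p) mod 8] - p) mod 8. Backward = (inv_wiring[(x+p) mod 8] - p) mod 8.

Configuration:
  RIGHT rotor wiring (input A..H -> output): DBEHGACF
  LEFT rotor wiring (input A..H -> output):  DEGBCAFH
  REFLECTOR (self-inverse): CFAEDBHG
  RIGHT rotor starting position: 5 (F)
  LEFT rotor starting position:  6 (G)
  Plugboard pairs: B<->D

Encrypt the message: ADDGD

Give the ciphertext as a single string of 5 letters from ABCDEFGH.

Char 1 ('A'): step: R->6, L=6; A->plug->A->R->E->L->A->refl->C->L'->H->R'->B->plug->D
Char 2 ('D'): step: R->7, L=6; D->plug->B->R->E->L->A->refl->C->L'->H->R'->F->plug->F
Char 3 ('D'): step: R->0, L->7 (L advanced); D->plug->B->R->B->L->E->refl->D->L'->F->R'->H->plug->H
Char 4 ('G'): step: R->1, L=7; G->plug->G->R->E->L->C->refl->A->L'->A->R'->A->plug->A
Char 5 ('D'): step: R->2, L=7; D->plug->B->R->F->L->D->refl->E->L'->B->R'->G->plug->G

Answer: DFHAG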